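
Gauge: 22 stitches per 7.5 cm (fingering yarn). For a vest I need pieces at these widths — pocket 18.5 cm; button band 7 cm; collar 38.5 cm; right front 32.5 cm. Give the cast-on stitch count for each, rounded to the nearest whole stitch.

pocket 54; button band 21; collar 113; right front 95.

Rate = 22/7.5 = 2.933 sts per cm.
pocket: 18.5 × 2.933 = 54.27 → 54.
button band: 7 × 2.933 = 20.53 → 21.
collar: 38.5 × 2.933 = 112.93 → 113.
right front: 32.5 × 2.933 = 95.33 → 95.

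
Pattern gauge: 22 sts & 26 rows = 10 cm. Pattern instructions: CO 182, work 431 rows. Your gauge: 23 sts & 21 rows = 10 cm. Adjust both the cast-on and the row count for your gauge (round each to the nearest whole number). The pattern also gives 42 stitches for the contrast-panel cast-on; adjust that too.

Stitches: 182 × 23/22 = 190.27 → 190.
Rows: 431 × 21/26 = 348.12 → 348.
contrast-panel cast-on: 42 × 23/22 = 43.91 → 44.

Cast on 190 stitches; work 348 rows; contrast-panel cast-on 44 stitches.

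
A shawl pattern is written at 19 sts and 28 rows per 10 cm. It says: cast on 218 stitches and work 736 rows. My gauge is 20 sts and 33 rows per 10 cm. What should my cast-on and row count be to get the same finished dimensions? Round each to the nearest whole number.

Cast on 229 stitches; work 867 rows.

Stitches: 218 × 20/19 = 229.47 → 229.
Rows: 736 × 33/28 = 867.43 → 867.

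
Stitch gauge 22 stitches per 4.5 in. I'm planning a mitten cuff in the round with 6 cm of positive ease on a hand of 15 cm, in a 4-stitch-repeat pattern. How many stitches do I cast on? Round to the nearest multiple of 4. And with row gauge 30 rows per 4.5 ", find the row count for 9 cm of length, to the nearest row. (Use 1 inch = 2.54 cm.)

Finished = 15 + 6 = 21 cm.
21 cm × 1/2.54 = 8.27 inches.
22/4.5 = 4.889 sts per in; 8.27 × 4.889 = 40.42 sts.
Nearest multiple of 4 → 40.
9 cm = 3.54 inches; × 6.667 = 23.62 → 24 rows.

Cast on 40 stitches; work 24 rows.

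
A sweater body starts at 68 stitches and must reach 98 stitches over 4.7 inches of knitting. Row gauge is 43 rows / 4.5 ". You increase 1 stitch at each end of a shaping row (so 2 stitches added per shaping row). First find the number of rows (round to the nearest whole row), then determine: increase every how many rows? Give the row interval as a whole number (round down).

Increase every 3rd row.

Rows = 4.7 × 9.556 = 44.9 → 45 rows.
Stitches to add: 30 → 15 shaping rows (at 2 st each).
45 / 15 = 3.00 → every 3 rows.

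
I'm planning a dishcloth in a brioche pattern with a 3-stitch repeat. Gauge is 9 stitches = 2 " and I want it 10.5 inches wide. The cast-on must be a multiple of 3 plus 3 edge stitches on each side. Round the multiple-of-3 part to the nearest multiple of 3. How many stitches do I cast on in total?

Cast on 48 stitches.

9 / 2 = 4.5 sts per inch.
10.5 × 4.5 = 47.25 sts.
Less 6 edge sts → 41.25 for the repeat.
Nearest multiple of 3: 42.
Add back 6 edge sts → 48.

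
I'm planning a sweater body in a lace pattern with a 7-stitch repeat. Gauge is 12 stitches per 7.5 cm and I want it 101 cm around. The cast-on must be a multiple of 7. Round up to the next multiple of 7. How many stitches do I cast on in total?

12 / 7.5 = 1.6 sts per cm.
101 × 1.6 = 161.60 sts.
Next multiple of 7: 168.

168 stitches.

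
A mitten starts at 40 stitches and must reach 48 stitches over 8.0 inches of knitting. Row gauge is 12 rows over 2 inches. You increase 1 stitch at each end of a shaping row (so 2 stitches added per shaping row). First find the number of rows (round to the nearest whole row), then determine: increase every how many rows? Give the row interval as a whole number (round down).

Increase every 12th row.

Rows = 8.0 × 6 = 48.0 → 48 rows.
Stitches to add: 8 → 4 shaping rows (at 2 st each).
48 / 4 = 12.00 → every 12 rows.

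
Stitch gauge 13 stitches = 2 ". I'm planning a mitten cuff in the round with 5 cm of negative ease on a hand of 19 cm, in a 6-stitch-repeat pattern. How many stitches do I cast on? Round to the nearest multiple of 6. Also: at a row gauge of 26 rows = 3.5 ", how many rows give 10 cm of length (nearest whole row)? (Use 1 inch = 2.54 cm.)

Finished = 19 − 5 = 14 cm.
14 cm × 1/2.54 = 5.51 inches.
13/2 = 6.5 sts per in; 5.51 × 6.5 = 35.83 sts.
Nearest multiple of 6 → 36.
10 cm = 3.94 inches; × 7.429 = 29.25 → 29 rows.

Cast on 36 stitches; work 29 rows.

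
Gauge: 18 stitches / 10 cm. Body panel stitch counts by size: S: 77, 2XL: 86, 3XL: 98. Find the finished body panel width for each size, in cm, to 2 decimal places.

18/10 = 1.8 sts per cm.
S: 77 / 1.8 = 42.778 → 42.78 cm.
2XL: 86 / 1.8 = 47.778 → 47.78 cm.
3XL: 98 / 1.8 = 54.444 → 54.44 cm.

S 42.78 cm; 2XL 47.78 cm; 3XL 54.44 cm.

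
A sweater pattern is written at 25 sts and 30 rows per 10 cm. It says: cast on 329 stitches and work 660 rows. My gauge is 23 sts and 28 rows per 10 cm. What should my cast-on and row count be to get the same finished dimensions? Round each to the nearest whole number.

Cast on 303 stitches; work 616 rows.

Stitches: 329 × 23/25 = 302.68 → 303.
Rows: 660 × 28/30 = 616.00 → 616.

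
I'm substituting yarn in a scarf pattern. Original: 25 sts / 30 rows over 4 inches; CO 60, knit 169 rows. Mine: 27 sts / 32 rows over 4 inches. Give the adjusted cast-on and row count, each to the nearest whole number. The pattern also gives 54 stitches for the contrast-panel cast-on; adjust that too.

Stitches: 60 × 27/25 = 64.80 → 65.
Rows: 169 × 32/30 = 180.27 → 180.
contrast-panel cast-on: 54 × 27/25 = 58.32 → 58.

Cast on 65 stitches; work 180 rows; contrast-panel cast-on 58 stitches.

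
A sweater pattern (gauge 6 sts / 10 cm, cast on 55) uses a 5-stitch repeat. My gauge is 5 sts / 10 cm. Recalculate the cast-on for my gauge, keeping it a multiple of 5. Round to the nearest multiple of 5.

45 stitches.

55 × 5 / 6 = 45.83.
Nearest multiple of 5: 45.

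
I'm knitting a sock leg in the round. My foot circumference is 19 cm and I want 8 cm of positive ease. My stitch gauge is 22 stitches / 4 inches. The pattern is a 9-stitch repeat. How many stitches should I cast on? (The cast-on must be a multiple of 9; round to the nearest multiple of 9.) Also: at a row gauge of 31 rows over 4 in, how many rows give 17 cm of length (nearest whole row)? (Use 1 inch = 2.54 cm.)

Cast on 54 stitches; work 52 rows.

Finished = 19 + 8 = 27 cm.
27 cm × 1/2.54 = 10.63 inches.
22/4 = 5.5 sts per in; 10.63 × 5.5 = 58.46 sts.
Nearest multiple of 9 → 54.
17 cm = 6.69 inches; × 7.75 = 51.87 → 52 rows.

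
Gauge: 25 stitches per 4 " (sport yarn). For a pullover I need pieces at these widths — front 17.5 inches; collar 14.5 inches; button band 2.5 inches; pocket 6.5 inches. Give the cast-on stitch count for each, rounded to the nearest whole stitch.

front 109; collar 91; button band 16; pocket 41.

Rate = 25/4 = 6.25 sts per in.
front: 17.5 × 6.25 = 109.38 → 109.
collar: 14.5 × 6.25 = 90.62 → 91.
button band: 2.5 × 6.25 = 15.62 → 16.
pocket: 6.5 × 6.25 = 40.62 → 41.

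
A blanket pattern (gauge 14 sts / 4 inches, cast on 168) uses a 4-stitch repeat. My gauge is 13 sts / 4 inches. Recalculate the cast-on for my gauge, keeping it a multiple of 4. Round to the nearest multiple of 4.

156 stitches.

168 × 13 / 14 = 156.00.
Nearest multiple of 4: 156.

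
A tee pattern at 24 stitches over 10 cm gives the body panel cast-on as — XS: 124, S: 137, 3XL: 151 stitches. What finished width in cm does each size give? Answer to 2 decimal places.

24/10 = 2.4 sts per cm.
XS: 124 / 2.4 = 51.667 → 51.67 cm.
S: 137 / 2.4 = 57.083 → 57.08 cm.
3XL: 151 / 2.4 = 62.917 → 62.92 cm.

XS 51.67 cm; S 57.08 cm; 3XL 62.92 cm.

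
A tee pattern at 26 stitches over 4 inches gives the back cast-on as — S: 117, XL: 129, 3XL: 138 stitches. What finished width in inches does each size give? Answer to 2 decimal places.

S 18.00 inches; XL 19.85 inches; 3XL 21.23 inches.

26/4 = 6.5 sts per in.
S: 117 / 6.5 = 18.000 → 18.00 in.
XL: 129 / 6.5 = 19.846 → 19.85 in.
3XL: 138 / 6.5 = 21.231 → 21.23 in.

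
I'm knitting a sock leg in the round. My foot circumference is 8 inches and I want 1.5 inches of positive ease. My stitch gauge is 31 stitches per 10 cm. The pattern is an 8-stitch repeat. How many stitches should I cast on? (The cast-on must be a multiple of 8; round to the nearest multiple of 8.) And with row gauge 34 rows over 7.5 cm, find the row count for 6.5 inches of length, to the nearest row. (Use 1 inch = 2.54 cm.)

Cast on 72 stitches; work 75 rows.

Finished = 8 + 1.5 = 9.5 inches.
9.5 inches × 2.54 = 24.13 cm.
31/10 = 3.1 sts per cm; 24.13 × 3.1 = 74.80 sts.
Nearest multiple of 8 → 72.
6.5 inches = 16.51 cm; × 4.533 = 74.85 → 75 rows.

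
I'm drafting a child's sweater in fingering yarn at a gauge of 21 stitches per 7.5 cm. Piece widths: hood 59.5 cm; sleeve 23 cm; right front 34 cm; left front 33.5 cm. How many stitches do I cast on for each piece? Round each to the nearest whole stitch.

Rate = 21/7.5 = 2.8 sts per cm.
hood: 59.5 × 2.8 = 166.60 → 167.
sleeve: 23 × 2.8 = 64.40 → 64.
right front: 34 × 2.8 = 95.20 → 95.
left front: 33.5 × 2.8 = 93.80 → 94.

hood 167; sleeve 64; right front 95; left front 94.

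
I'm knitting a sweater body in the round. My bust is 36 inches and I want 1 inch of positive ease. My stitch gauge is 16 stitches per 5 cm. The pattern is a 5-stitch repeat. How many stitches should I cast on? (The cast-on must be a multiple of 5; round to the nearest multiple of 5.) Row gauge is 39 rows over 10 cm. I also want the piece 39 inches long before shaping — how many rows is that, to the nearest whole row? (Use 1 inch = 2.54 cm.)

Finished = 36 + 1 = 37 inches.
37 inches × 2.54 = 93.98 cm.
16/5 = 3.2 sts per cm; 93.98 × 3.2 = 300.74 sts.
Nearest multiple of 5 → 300.
39 inches = 99.06 cm; × 3.9 = 386.33 → 386 rows.

Cast on 300 stitches; work 386 rows.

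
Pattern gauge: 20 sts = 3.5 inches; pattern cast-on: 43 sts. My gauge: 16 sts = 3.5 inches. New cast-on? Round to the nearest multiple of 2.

Scale factor = 16 / 20 = 0.800.
43 × 16 / 20 = 34.40 sts.
→ 34 sts.

34 stitches.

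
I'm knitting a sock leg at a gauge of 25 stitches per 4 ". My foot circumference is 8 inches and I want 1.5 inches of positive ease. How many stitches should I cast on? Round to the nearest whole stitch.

Cast on 59 stitches.

Finished = 8 + 1.5 = 9.5 in.
25 / 4 = 6.25 sts per inch.
9.50 × 6.25 = 59.38 sts.
→ 59 sts.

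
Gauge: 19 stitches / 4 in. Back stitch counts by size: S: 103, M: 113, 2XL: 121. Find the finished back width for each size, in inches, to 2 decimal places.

19/4 = 4.75 sts per in.
S: 103 / 4.75 = 21.684 → 21.68 in.
M: 113 / 4.75 = 23.789 → 23.79 in.
2XL: 121 / 4.75 = 25.474 → 25.47 in.

S 21.68 inches; M 23.79 inches; 2XL 25.47 inches.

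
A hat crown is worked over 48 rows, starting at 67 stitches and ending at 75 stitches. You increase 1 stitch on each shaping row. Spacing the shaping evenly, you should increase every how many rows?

Increase every 6th row.

Stitches to add: |75 − 67| = 8.
Shaping rows needed: 8 / 1 = 8.
48 rows / 8 = every 6 rows.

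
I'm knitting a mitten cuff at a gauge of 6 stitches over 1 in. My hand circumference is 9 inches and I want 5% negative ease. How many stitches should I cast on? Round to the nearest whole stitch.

Finished = 9 × 0.95 = 8.55 in.
6 / 1 = 6 sts per inch.
8.55 × 6 = 51.30 sts.
→ 51 sts.

Cast on 51 stitches.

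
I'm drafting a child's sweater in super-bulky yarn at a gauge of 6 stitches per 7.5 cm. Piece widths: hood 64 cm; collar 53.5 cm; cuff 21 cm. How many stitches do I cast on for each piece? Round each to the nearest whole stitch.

Rate = 6/7.5 = 0.8 sts per cm.
hood: 64 × 0.8 = 51.20 → 51.
collar: 53.5 × 0.8 = 42.80 → 43.
cuff: 21 × 0.8 = 16.80 → 17.

hood 51; collar 43; cuff 17.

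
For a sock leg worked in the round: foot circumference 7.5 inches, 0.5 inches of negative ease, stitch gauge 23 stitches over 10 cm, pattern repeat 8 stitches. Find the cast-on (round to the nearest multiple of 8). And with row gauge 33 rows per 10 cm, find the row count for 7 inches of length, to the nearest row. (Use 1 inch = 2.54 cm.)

Cast on 40 stitches; work 59 rows.

Finished = 7.5 − 0.5 = 7 inches.
7 inches × 2.54 = 17.78 cm.
23/10 = 2.3 sts per cm; 17.78 × 2.3 = 40.89 sts.
Nearest multiple of 8 → 40.
7 inches = 17.78 cm; × 3.3 = 58.67 → 59 rows.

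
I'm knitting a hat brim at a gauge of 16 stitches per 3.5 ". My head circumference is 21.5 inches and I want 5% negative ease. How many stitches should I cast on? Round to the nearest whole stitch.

CO 93 sts.

Finished = 21.5 × 0.95 = 20.43 in.
16 / 3.5 = 4.571 sts per inch.
20.43 × 4.571 = 93.37 sts.
→ 93 sts.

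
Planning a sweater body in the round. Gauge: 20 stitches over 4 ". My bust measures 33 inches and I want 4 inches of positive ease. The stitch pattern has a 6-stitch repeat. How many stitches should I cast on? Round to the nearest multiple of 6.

Finished = 33 + 4 = 37 inches.
20 / 4 = 5 sts/in.
37 × 5 = 185.00 sts.
Nearest multiple of 6: 186.

186 stitches.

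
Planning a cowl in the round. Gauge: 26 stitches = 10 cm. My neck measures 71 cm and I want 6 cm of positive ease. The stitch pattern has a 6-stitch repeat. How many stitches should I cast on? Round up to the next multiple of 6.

Finished = 71 + 6 = 77 cm.
26 / 10 = 2.6 sts/cm.
77 × 2.6 = 200.20 sts.
Next multiple of 6: 204.

CO 204 sts.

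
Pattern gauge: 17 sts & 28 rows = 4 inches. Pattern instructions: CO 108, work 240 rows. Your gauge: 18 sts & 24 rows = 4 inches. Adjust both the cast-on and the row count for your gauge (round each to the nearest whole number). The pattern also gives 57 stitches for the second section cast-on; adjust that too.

Stitches: 108 × 18/17 = 114.35 → 114.
Rows: 240 × 24/28 = 205.71 → 206.
second section cast-on: 57 × 18/17 = 60.35 → 60.

Cast on 114 stitches; work 206 rows; second section cast-on 60 stitches.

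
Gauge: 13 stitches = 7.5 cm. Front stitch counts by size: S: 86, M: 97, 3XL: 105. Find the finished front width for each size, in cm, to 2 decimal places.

S 49.62 cm; M 55.96 cm; 3XL 60.58 cm.

13/7.5 = 1.733 sts per cm.
S: 86 / 1.733 = 49.615 → 49.62 cm.
M: 97 / 1.733 = 55.962 → 55.96 cm.
3XL: 105 / 1.733 = 60.577 → 60.58 cm.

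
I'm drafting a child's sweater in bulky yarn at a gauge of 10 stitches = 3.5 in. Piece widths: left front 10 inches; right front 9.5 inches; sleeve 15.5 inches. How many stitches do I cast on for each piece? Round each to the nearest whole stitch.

Rate = 10/3.5 = 2.857 sts per in.
left front: 10 × 2.857 = 28.57 → 29.
right front: 9.5 × 2.857 = 27.14 → 27.
sleeve: 15.5 × 2.857 = 44.29 → 44.

left front 29; right front 27; sleeve 44.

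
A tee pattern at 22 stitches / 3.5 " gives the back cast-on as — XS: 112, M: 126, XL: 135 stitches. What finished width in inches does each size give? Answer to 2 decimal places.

XS 17.82 inches; M 20.05 inches; XL 21.48 inches.

22/3.5 = 6.286 sts per in.
XS: 112 / 6.286 = 17.818 → 17.82 in.
M: 126 / 6.286 = 20.045 → 20.05 in.
XL: 135 / 6.286 = 21.477 → 21.48 in.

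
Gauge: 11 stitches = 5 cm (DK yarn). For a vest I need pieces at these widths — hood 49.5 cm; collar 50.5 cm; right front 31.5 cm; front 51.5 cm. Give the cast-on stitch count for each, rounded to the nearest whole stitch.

hood 109; collar 111; right front 69; front 113.

Rate = 11/5 = 2.2 sts per cm.
hood: 49.5 × 2.2 = 108.90 → 109.
collar: 50.5 × 2.2 = 111.10 → 111.
right front: 31.5 × 2.2 = 69.30 → 69.
front: 51.5 × 2.2 = 113.30 → 113.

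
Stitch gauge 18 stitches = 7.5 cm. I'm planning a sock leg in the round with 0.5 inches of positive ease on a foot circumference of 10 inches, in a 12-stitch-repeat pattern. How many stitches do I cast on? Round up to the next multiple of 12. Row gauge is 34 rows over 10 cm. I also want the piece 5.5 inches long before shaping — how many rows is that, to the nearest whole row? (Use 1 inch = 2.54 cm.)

Finished = 10 + 0.5 = 10.5 inches.
10.5 inches × 2.54 = 26.67 cm.
18/7.5 = 2.4 sts per cm; 26.67 × 2.4 = 64.01 sts.
Next multiple of 12 → 72.
5.5 inches = 13.97 cm; × 3.4 = 47.50 → 47 rows.

Cast on 72 stitches; work 47 rows.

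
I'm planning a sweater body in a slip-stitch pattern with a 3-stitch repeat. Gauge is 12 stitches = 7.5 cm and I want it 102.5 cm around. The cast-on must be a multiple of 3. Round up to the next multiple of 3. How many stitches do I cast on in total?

165 stitches.

12 / 7.5 = 1.6 sts per cm.
102.5 × 1.6 = 164.00 sts.
Next multiple of 3: 165.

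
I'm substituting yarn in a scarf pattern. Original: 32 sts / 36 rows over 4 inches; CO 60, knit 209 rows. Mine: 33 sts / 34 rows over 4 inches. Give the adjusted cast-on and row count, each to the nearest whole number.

Cast on 62 stitches; work 197 rows.

Stitches: 60 × 33/32 = 61.88 → 62.
Rows: 209 × 34/36 = 197.39 → 197.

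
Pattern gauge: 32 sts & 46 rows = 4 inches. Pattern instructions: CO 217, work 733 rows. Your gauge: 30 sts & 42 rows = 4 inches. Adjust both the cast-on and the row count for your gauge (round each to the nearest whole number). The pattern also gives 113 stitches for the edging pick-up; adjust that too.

Cast on 203 stitches; work 669 rows; edging pick-up 106 stitches.

Stitches: 217 × 30/32 = 203.44 → 203.
Rows: 733 × 42/46 = 669.26 → 669.
edging pick-up: 113 × 30/32 = 105.94 → 106.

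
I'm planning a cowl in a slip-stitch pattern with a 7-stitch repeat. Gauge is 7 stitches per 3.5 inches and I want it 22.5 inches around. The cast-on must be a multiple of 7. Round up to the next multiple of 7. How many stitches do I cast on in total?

7 / 3.5 = 2 sts per inch.
22.5 × 2 = 45.00 sts.
Next multiple of 7: 49.

CO 49 sts.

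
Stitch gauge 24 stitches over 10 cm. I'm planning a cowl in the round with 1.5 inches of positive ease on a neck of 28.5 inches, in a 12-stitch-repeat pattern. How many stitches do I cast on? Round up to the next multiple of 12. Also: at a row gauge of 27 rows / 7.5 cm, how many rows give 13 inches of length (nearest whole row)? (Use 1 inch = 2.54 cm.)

Cast on 192 stitches; work 119 rows.

Finished = 28.5 + 1.5 = 30 inches.
30 inches × 2.54 = 76.20 cm.
24/10 = 2.4 sts per cm; 76.20 × 2.4 = 182.88 sts.
Next multiple of 12 → 192.
13 inches = 33.02 cm; × 3.6 = 118.87 → 119 rows.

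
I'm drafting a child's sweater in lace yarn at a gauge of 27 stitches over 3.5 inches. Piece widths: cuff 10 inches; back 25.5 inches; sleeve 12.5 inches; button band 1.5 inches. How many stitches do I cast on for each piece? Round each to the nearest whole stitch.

Rate = 27/3.5 = 7.714 sts per in.
cuff: 10 × 7.714 = 77.14 → 77.
back: 25.5 × 7.714 = 196.71 → 197.
sleeve: 12.5 × 7.714 = 96.43 → 96.
button band: 1.5 × 7.714 = 11.57 → 12.

cuff 77; back 197; sleeve 96; button band 12.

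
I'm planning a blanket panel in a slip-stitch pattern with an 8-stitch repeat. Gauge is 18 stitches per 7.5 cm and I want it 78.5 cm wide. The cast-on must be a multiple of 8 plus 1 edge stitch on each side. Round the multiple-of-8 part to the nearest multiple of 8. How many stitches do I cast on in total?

18 / 7.5 = 2.4 sts per cm.
78.5 × 2.4 = 188.40 sts.
Less 2 edge sts → 186.40 for the repeat.
Nearest multiple of 8: 184.
Add back 2 edge sts → 186.

CO 186 sts.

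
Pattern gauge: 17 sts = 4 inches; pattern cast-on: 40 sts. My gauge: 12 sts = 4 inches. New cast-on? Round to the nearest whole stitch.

Scale factor = 12 / 17 = 0.706.
40 × 12 / 17 = 28.24 sts.
→ 28 sts.

CO 28 sts.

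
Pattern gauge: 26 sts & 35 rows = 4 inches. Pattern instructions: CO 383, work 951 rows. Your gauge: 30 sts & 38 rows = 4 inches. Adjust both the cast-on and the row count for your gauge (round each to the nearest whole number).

Stitches: 383 × 30/26 = 441.92 → 442.
Rows: 951 × 38/35 = 1032.51 → 1033.

Cast on 442 stitches; work 1033 rows.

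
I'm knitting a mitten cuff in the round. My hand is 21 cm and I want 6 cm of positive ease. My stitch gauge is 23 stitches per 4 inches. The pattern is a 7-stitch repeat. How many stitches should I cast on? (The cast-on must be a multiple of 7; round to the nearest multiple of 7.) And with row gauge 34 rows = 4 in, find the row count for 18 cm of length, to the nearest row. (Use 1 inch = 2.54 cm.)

Cast on 63 stitches; work 60 rows.

Finished = 21 + 6 = 27 cm.
27 cm × 1/2.54 = 10.63 inches.
23/4 = 5.75 sts per in; 10.63 × 5.75 = 61.12 sts.
Nearest multiple of 7 → 63.
18 cm = 7.09 inches; × 8.5 = 60.24 → 60 rows.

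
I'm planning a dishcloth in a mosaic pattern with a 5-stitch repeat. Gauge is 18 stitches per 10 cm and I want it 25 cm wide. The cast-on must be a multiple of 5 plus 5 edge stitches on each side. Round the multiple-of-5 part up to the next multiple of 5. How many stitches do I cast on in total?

18 / 10 = 1.8 sts per cm.
25 × 1.8 = 45.00 sts.
Less 10 edge sts → 35.00 for the repeat.
Next multiple of 5: 35.
Add back 10 edge sts → 45.

CO 45 sts.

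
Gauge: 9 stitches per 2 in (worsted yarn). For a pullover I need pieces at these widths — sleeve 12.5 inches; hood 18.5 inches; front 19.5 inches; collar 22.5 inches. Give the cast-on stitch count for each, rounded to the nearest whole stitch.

Rate = 9/2 = 4.5 sts per in.
sleeve: 12.5 × 4.5 = 56.25 → 56.
hood: 18.5 × 4.5 = 83.25 → 83.
front: 19.5 × 4.5 = 87.75 → 88.
collar: 22.5 × 4.5 = 101.25 → 101.

sleeve 56; hood 83; front 88; collar 101.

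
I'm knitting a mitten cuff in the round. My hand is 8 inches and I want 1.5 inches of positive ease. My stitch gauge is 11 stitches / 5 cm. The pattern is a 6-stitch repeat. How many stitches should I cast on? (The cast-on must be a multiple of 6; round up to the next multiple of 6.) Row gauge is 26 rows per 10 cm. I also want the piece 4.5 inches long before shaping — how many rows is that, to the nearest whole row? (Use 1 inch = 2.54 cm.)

Cast on 54 stitches; work 30 rows.

Finished = 8 + 1.5 = 9.5 inches.
9.5 inches × 2.54 = 24.13 cm.
11/5 = 2.2 sts per cm; 24.13 × 2.2 = 53.09 sts.
Next multiple of 6 → 54.
4.5 inches = 11.43 cm; × 2.6 = 29.72 → 30 rows.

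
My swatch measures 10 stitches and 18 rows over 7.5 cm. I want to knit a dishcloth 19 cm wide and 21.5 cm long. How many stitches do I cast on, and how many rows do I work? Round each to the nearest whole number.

Cast on 25 stitches and work 52 rows.

Stitch gauge = 10/7.5 = 1.333 sts/cm; 19 × 1.333 = 25.33 → 25 sts.
Row gauge = 18/7.5 = 2.4 rows/cm; 21.5 × 2.4 = 51.60 → 52 rows.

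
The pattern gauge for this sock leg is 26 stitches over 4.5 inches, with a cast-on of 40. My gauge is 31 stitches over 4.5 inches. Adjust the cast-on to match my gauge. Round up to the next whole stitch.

Scale factor = 31 / 26 = 1.192.
40 × 31 / 26 = 47.69 sts.
→ 48 sts.

48 stitches.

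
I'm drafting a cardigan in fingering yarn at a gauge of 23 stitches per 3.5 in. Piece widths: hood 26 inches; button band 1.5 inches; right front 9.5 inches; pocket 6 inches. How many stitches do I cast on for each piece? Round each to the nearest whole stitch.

Rate = 23/3.5 = 6.571 sts per in.
hood: 26 × 6.571 = 170.86 → 171.
button band: 1.5 × 6.571 = 9.86 → 10.
right front: 9.5 × 6.571 = 62.43 → 62.
pocket: 6 × 6.571 = 39.43 → 39.

hood 171; button band 10; right front 62; pocket 39.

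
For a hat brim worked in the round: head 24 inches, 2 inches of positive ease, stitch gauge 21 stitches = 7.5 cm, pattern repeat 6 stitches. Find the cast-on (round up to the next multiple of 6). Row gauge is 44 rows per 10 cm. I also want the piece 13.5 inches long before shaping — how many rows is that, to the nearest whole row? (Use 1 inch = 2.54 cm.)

Finished = 24 + 2 = 26 inches.
26 inches × 2.54 = 66.04 cm.
21/7.5 = 2.8 sts per cm; 66.04 × 2.8 = 184.91 sts.
Next multiple of 6 → 186.
13.5 inches = 34.29 cm; × 4.4 = 150.88 → 151 rows.

Cast on 186 stitches; work 151 rows.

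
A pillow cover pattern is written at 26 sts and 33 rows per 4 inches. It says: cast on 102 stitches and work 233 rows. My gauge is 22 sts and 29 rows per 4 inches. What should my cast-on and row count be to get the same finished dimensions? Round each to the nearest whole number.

Cast on 86 stitches; work 205 rows.

Stitches: 102 × 22/26 = 86.31 → 86.
Rows: 233 × 29/33 = 204.76 → 205.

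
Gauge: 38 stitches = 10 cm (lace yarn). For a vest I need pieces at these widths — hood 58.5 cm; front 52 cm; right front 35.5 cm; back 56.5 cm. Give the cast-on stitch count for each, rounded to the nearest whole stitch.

hood 222; front 198; right front 135; back 215.

Rate = 38/10 = 3.8 sts per cm.
hood: 58.5 × 3.8 = 222.30 → 222.
front: 52 × 3.8 = 197.60 → 198.
right front: 35.5 × 3.8 = 134.90 → 135.
back: 56.5 × 3.8 = 214.70 → 215.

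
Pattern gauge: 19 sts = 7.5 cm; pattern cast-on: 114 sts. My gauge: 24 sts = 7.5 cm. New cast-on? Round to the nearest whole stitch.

144 stitches.

Scale factor = 24 / 19 = 1.263.
114 × 24 / 19 = 144.00 sts.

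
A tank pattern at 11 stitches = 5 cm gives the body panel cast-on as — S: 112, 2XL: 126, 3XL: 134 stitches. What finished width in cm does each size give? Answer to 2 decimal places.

11/5 = 2.2 sts per cm.
S: 112 / 2.2 = 50.909 → 50.91 cm.
2XL: 126 / 2.2 = 57.273 → 57.27 cm.
3XL: 134 / 2.2 = 60.909 → 60.91 cm.

S 50.91 cm; 2XL 57.27 cm; 3XL 60.91 cm.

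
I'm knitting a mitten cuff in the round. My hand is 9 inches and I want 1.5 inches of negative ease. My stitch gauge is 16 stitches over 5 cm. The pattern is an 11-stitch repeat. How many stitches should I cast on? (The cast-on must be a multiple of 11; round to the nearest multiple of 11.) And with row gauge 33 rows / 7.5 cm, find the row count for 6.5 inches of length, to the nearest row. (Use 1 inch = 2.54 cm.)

Finished = 9 − 1.5 = 7.5 inches.
7.5 inches × 2.54 = 19.05 cm.
16/5 = 3.2 sts per cm; 19.05 × 3.2 = 60.96 sts.
Nearest multiple of 11 → 66.
6.5 inches = 16.51 cm; × 4.4 = 72.64 → 73 rows.

Cast on 66 stitches; work 73 rows.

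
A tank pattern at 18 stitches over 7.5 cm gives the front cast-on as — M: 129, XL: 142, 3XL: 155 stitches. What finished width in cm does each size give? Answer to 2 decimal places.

M 53.75 cm; XL 59.17 cm; 3XL 64.58 cm.

18/7.5 = 2.4 sts per cm.
M: 129 / 2.4 = 53.750 → 53.75 cm.
XL: 142 / 2.4 = 59.167 → 59.17 cm.
3XL: 155 / 2.4 = 64.583 → 64.58 cm.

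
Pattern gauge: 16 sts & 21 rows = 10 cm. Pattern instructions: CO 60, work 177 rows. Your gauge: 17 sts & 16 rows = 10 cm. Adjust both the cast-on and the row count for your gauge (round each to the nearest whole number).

Cast on 64 stitches; work 135 rows.

Stitches: 60 × 17/16 = 63.75 → 64.
Rows: 177 × 16/21 = 134.86 → 135.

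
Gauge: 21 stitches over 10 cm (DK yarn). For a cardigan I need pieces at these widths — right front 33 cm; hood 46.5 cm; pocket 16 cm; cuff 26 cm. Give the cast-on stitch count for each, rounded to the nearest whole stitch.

right front 69; hood 98; pocket 34; cuff 55.

Rate = 21/10 = 2.1 sts per cm.
right front: 33 × 2.1 = 69.30 → 69.
hood: 46.5 × 2.1 = 97.65 → 98.
pocket: 16 × 2.1 = 33.60 → 34.
cuff: 26 × 2.1 = 54.60 → 55.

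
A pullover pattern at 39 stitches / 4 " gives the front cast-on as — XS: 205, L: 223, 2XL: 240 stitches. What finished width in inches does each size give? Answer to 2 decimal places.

39/4 = 9.75 sts per in.
XS: 205 / 9.75 = 21.026 → 21.03 in.
L: 223 / 9.75 = 22.872 → 22.87 in.
2XL: 240 / 9.75 = 24.615 → 24.62 in.

XS 21.03 inches; L 22.87 inches; 2XL 24.62 inches.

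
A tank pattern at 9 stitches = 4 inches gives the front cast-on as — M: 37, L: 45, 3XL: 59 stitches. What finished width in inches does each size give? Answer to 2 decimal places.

M 16.44 inches; L 20.00 inches; 3XL 26.22 inches.

9/4 = 2.25 sts per in.
M: 37 / 2.25 = 16.444 → 16.44 in.
L: 45 / 2.25 = 20.000 → 20.00 in.
3XL: 59 / 2.25 = 26.222 → 26.22 in.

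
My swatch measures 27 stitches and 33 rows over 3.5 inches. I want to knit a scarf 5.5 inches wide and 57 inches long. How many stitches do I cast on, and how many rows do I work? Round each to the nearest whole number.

Stitch gauge = 27/3.5 = 7.714 sts/in; 5.5 × 7.714 = 42.43 → 42 sts.
Row gauge = 33/3.5 = 9.429 rows/in; 57 × 9.429 = 537.43 → 537 rows.

Cast on 42 stitches and work 537 rows.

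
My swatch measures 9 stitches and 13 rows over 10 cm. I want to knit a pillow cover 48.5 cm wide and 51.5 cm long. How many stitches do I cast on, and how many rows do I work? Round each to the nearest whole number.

Cast on 44 stitches and work 67 rows.

Stitch gauge = 9/10 = 0.9 sts/cm; 48.5 × 0.9 = 43.65 → 44 sts.
Row gauge = 13/10 = 1.3 rows/cm; 51.5 × 1.3 = 66.95 → 67 rows.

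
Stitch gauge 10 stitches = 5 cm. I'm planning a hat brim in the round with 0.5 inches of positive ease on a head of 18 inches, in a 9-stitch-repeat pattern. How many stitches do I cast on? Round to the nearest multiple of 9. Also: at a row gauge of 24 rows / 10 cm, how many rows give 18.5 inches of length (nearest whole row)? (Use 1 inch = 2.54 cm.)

Cast on 90 stitches; work 113 rows.

Finished = 18 + 0.5 = 18.5 inches.
18.5 inches × 2.54 = 46.99 cm.
10/5 = 2 sts per cm; 46.99 × 2 = 93.98 sts.
Nearest multiple of 9 → 90.
18.5 inches = 46.99 cm; × 2.4 = 112.78 → 113 rows.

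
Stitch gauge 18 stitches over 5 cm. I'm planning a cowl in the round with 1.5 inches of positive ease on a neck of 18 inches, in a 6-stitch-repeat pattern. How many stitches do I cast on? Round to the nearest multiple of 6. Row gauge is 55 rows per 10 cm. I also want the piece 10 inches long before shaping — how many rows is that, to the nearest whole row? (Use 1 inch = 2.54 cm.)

Finished = 18 + 1.5 = 19.5 inches.
19.5 inches × 2.54 = 49.53 cm.
18/5 = 3.6 sts per cm; 49.53 × 3.6 = 178.31 sts.
Nearest multiple of 6 → 180.
10 inches = 25.40 cm; × 5.5 = 139.70 → 140 rows.

Cast on 180 stitches; work 140 rows.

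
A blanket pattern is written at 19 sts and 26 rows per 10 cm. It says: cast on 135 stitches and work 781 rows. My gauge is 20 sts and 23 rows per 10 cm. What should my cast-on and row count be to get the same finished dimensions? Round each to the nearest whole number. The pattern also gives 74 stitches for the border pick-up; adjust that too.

Cast on 142 stitches; work 691 rows; border pick-up 78 stitches.

Stitches: 135 × 20/19 = 142.11 → 142.
Rows: 781 × 23/26 = 690.88 → 691.
border pick-up: 74 × 20/19 = 77.89 → 78.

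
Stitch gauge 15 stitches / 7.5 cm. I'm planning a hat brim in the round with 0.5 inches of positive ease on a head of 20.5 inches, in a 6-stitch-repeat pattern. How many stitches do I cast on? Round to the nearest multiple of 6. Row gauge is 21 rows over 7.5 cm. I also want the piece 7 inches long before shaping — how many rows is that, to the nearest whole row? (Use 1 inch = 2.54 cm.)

Finished = 20.5 + 0.5 = 21 inches.
21 inches × 2.54 = 53.34 cm.
15/7.5 = 2 sts per cm; 53.34 × 2 = 106.68 sts.
Nearest multiple of 6 → 108.
7 inches = 17.78 cm; × 2.8 = 49.78 → 50 rows.

Cast on 108 stitches; work 50 rows.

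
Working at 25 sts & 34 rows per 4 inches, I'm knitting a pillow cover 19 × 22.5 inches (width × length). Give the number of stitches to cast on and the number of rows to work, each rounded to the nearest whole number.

Cast on 119 stitches and work 191 rows.

Stitch gauge = 25/4 = 6.25 sts/in; 19 × 6.25 = 118.75 → 119 sts.
Row gauge = 34/4 = 8.5 rows/in; 22.5 × 8.5 = 191.25 → 191 rows.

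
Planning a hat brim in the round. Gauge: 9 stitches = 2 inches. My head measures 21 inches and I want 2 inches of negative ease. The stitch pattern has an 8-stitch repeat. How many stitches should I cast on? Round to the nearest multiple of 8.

88 stitches.

Finished = 21 − 2 = 19 inches.
9 / 2 = 4.5 sts/in.
19 × 4.5 = 85.50 sts.
Nearest multiple of 8: 88.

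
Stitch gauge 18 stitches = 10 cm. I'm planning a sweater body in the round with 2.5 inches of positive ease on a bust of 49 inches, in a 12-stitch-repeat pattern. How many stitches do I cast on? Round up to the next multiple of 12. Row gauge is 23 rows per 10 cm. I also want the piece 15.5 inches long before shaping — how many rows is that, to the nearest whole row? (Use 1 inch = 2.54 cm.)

Finished = 49 + 2.5 = 51.5 inches.
51.5 inches × 2.54 = 130.81 cm.
18/10 = 1.8 sts per cm; 130.81 × 1.8 = 235.46 sts.
Next multiple of 12 → 240.
15.5 inches = 39.37 cm; × 2.3 = 90.55 → 91 rows.

Cast on 240 stitches; work 91 rows.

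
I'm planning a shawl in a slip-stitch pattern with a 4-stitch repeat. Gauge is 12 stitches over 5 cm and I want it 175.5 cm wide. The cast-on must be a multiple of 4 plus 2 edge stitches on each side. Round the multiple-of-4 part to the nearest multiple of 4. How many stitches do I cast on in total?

12 / 5 = 2.4 sts per cm.
175.5 × 2.4 = 421.20 sts.
Less 4 edge sts → 417.20 for the repeat.
Nearest multiple of 4: 416.
Add back 4 edge sts → 420.

Cast on 420 stitches.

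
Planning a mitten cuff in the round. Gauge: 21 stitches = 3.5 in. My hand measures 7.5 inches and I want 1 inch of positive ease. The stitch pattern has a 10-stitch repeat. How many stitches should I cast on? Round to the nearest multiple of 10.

CO 50 sts.

Finished = 7.5 + 1 = 8.5 inches.
21 / 3.5 = 6 sts/in.
8.5 × 6 = 51.00 sts.
Nearest multiple of 10: 50.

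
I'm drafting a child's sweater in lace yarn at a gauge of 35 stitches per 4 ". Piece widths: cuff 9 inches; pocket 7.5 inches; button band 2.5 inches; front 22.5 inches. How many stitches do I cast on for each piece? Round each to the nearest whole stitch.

cuff 79; pocket 66; button band 22; front 197.

Rate = 35/4 = 8.75 sts per in.
cuff: 9 × 8.75 = 78.75 → 79.
pocket: 7.5 × 8.75 = 65.62 → 66.
button band: 2.5 × 8.75 = 21.88 → 22.
front: 22.5 × 8.75 = 196.88 → 197.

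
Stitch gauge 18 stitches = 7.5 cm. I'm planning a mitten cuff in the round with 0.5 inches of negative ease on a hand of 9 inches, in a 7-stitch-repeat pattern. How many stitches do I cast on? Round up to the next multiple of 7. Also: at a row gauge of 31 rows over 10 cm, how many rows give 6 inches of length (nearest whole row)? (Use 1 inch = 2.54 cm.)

Cast on 56 stitches; work 47 rows.

Finished = 9 − 0.5 = 8.5 inches.
8.5 inches × 2.54 = 21.59 cm.
18/7.5 = 2.4 sts per cm; 21.59 × 2.4 = 51.82 sts.
Next multiple of 7 → 56.
6 inches = 15.24 cm; × 3.1 = 47.24 → 47 rows.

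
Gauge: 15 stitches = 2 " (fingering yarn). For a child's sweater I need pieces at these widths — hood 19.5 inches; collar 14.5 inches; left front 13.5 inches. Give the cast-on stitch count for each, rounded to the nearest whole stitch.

hood 146; collar 109; left front 101.

Rate = 15/2 = 7.5 sts per in.
hood: 19.5 × 7.5 = 146.25 → 146.
collar: 14.5 × 7.5 = 108.75 → 109.
left front: 13.5 × 7.5 = 101.25 → 101.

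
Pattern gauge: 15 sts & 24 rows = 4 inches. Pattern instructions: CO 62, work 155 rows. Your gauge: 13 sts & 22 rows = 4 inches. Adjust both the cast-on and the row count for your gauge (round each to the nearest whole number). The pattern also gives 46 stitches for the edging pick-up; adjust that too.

Stitches: 62 × 13/15 = 53.73 → 54.
Rows: 155 × 22/24 = 142.08 → 142.
edging pick-up: 46 × 13/15 = 39.87 → 40.

Cast on 54 stitches; work 142 rows; edging pick-up 40 stitches.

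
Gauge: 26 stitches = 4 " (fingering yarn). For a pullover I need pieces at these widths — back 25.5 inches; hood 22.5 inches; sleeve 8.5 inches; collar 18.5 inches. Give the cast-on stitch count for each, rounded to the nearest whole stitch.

Rate = 26/4 = 6.5 sts per in.
back: 25.5 × 6.5 = 165.75 → 166.
hood: 22.5 × 6.5 = 146.25 → 146.
sleeve: 8.5 × 6.5 = 55.25 → 55.
collar: 18.5 × 6.5 = 120.25 → 120.

back 166; hood 146; sleeve 55; collar 120.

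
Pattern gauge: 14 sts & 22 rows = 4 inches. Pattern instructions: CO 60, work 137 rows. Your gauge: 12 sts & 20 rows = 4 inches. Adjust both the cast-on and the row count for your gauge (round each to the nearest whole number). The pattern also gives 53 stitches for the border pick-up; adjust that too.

Cast on 51 stitches; work 125 rows; border pick-up 45 stitches.

Stitches: 60 × 12/14 = 51.43 → 51.
Rows: 137 × 20/22 = 124.55 → 125.
border pick-up: 53 × 12/14 = 45.43 → 45.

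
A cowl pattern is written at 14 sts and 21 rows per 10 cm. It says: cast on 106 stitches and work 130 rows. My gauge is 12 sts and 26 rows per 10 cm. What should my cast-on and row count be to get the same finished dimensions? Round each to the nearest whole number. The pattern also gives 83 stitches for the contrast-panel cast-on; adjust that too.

Cast on 91 stitches; work 161 rows; contrast-panel cast-on 71 stitches.

Stitches: 106 × 12/14 = 90.86 → 91.
Rows: 130 × 26/21 = 160.95 → 161.
contrast-panel cast-on: 83 × 12/14 = 71.14 → 71.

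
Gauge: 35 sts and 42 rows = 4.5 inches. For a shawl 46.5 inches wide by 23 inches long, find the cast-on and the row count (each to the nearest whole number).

Cast on 362 stitches and work 215 rows.

Stitch gauge = 35/4.5 = 7.778 sts/in; 46.5 × 7.778 = 361.67 → 362 sts.
Row gauge = 42/4.5 = 9.333 rows/in; 23 × 9.333 = 214.67 → 215 rows.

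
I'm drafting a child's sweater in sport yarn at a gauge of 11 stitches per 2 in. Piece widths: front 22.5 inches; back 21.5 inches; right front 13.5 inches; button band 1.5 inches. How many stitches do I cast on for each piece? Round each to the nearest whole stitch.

front 124; back 118; right front 74; button band 8.

Rate = 11/2 = 5.5 sts per in.
front: 22.5 × 5.5 = 123.75 → 124.
back: 21.5 × 5.5 = 118.25 → 118.
right front: 13.5 × 5.5 = 74.25 → 74.
button band: 1.5 × 5.5 = 8.25 → 8.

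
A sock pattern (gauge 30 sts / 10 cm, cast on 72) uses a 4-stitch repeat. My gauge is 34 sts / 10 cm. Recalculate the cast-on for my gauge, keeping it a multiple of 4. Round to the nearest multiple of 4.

Cast on 80 stitches.

72 × 34 / 30 = 81.60.
Nearest multiple of 4: 80.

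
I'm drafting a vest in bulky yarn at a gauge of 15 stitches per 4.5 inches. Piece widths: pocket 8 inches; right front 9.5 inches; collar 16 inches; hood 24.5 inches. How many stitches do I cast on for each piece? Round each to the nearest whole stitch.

pocket 27; right front 32; collar 53; hood 82.

Rate = 15/4.5 = 3.333 sts per in.
pocket: 8 × 3.333 = 26.67 → 27.
right front: 9.5 × 3.333 = 31.67 → 32.
collar: 16 × 3.333 = 53.33 → 53.
hood: 24.5 × 3.333 = 81.67 → 82.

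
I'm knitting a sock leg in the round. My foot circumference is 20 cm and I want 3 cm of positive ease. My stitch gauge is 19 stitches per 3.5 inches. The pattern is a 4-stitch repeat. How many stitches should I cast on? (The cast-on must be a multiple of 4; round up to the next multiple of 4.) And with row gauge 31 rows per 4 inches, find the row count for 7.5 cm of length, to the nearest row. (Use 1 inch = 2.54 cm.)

Finished = 20 + 3 = 23 cm.
23 cm × 1/2.54 = 9.06 inches.
19/3.5 = 5.429 sts per in; 9.06 × 5.429 = 49.16 sts.
Next multiple of 4 → 52.
7.5 cm = 2.95 inches; × 7.75 = 22.88 → 23 rows.

Cast on 52 stitches; work 23 rows.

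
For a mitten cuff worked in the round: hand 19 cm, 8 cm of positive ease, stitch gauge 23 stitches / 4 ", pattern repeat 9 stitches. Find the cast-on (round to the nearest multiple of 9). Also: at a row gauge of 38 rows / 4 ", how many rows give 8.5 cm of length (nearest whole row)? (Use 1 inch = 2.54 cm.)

Cast on 63 stitches; work 32 rows.

Finished = 19 + 8 = 27 cm.
27 cm × 1/2.54 = 10.63 inches.
23/4 = 5.75 sts per in; 10.63 × 5.75 = 61.12 sts.
Nearest multiple of 9 → 63.
8.5 cm = 3.35 inches; × 9.5 = 31.79 → 32 rows.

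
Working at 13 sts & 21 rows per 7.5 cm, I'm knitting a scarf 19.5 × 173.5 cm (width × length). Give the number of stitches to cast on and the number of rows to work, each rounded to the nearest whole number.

Stitch gauge = 13/7.5 = 1.733 sts/cm; 19.5 × 1.733 = 33.80 → 34 sts.
Row gauge = 21/7.5 = 2.8 rows/cm; 173.5 × 2.8 = 485.80 → 486 rows.

Cast on 34 stitches and work 486 rows.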